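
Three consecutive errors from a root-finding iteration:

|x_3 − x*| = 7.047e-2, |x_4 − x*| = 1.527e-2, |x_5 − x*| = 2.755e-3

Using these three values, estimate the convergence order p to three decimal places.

p ≈ ln(|x_5 − x*|/|x_4 − x*|) / ln(|x_4 − x*|/|x_3 − x*|)
  = ln(2.755e-3/1.527e-2) / ln(1.527e-2/7.047e-2)
  = ln(0.180419) / ln(0.216688)
  = -1.712473 / -1.529297 ≈ 1.119778

1.120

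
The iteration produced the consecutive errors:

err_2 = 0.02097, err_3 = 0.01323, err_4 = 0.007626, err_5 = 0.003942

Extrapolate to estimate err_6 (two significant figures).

First estimate the order: p ≈ ln(err_5/err_4) / ln(err_4/err_3) = ln(0.003942/0.007626)/ln(0.007626/0.01323) = ln(0.516916)/ln(0.576417) ≈ 1.1978.
Then err_6 ≈ err_5·(err_5/err_4)^p = 0.003942·(0.516916)^1.1978 = 0.003942·0.453664 ≈ 0.001788.

1.8e-3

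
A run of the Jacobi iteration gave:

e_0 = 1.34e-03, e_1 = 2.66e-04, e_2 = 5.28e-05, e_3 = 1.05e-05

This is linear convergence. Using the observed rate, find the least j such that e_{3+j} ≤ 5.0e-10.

7

Rate ρ ≈ e_3/e_2 = 1.05e-05/5.28e-05 = 0.1989.
After j more steps, e_{3+j} ≈ 1.05e-05·ρ^j; need ρ^j ≤ 5.0e-10/1.05e-05 = 4.7619e-05.
j ≥ ln(4.7619e-05)/ln(0.1989) = -9.9523/-1.61495 = 6.163.
So 7 more iterations are needed.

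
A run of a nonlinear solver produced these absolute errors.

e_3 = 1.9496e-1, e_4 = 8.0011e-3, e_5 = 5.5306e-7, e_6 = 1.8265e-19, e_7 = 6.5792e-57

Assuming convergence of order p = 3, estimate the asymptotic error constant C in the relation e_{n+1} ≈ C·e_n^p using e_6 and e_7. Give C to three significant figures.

1.08

C ≈ e_7 / e_6^3
  = 6.5792e-57 / (1.8265e-19)^3
  = 6.5792e-57 / 6.09339e-57 ≈ 1.0797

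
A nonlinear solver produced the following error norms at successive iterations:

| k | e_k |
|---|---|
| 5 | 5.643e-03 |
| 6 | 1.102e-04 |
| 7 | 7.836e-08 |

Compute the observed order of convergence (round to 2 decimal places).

1.84

p ≈ ln(e_7/e_6) / ln(e_6/e_5)
  = ln(7.836e-08/1.102e-04) / ln(1.102e-04/5.643e-03)
  = ln(0.000711071) / ln(0.0195286)
  = -7.24874 / -3.93588 ≈ 1.84171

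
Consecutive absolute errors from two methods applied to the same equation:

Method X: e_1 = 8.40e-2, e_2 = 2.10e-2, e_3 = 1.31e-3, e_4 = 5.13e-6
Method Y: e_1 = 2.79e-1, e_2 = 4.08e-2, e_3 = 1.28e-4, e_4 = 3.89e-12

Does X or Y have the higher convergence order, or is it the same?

Y

Method X: p ≈ ln(5.13e-6/1.31e-3)/ln(1.31e-3/2.10e-2) ≈ 2.00.
Method Y: p ≈ ln(3.89e-12/1.28e-4)/ln(1.28e-4/4.08e-2) ≈ 3.00.
Method Y has the higher order (≈3.0 vs ≈2.0).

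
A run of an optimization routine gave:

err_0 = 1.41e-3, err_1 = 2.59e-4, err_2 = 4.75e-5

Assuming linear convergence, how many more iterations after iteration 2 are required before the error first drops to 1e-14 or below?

14

Rate ρ ≈ err_2/err_1 = 4.75e-5/2.59e-4 = 0.1834.
After j more steps, err_{2+j} ≈ 4.75e-5·ρ^j; need ρ^j ≤ 1e-14/4.75e-5 = 2.10526e-10.
j ≥ ln(2.10526e-10)/ln(0.1834) = -22.2814/-1.69609 = 13.137.
So 14 more iterations are needed.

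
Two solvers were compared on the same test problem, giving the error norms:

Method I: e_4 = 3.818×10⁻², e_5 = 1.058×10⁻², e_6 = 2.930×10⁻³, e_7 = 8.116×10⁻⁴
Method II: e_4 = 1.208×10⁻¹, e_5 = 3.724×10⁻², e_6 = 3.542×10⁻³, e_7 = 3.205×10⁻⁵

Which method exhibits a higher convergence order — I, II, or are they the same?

II

Method I: p ≈ ln(8.116×10⁻⁴/2.930×10⁻³)/ln(2.930×10⁻³/1.058×10⁻²) ≈ 1.00.
Method II: p ≈ ln(3.205×10⁻⁵/3.542×10⁻³)/ln(3.542×10⁻³/3.724×10⁻²) ≈ 2.00.
Method II has the higher order (≈2.0 vs ≈1.0).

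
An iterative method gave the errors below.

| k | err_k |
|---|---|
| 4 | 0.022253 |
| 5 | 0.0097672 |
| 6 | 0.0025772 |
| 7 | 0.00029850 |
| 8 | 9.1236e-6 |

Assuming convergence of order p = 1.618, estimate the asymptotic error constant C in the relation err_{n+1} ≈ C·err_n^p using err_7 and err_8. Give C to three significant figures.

4.61

C ≈ err_8 / err_7^1.618
  = 9.1236e-6 / (0.00029850)^1.618
  = 9.1236e-6 / 1.97906e-06 ≈ 4.6101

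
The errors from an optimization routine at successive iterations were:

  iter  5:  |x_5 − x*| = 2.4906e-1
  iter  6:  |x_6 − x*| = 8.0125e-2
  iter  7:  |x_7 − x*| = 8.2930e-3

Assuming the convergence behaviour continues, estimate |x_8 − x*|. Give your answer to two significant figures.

First estimate the order: p ≈ ln(|x_7 − x*|/|x_6 − x*|) / ln(|x_6 − x*|/|x_5 − x*|) = ln(8.2930e-3/8.0125e-2)/ln(8.0125e-2/2.4906e-1) = ln(0.103501)/ln(0.32171) ≈ 2.0000.
Then |x_8 − x*| ≈ |x_7 − x*|·(|x_7 − x*|/|x_6 − x*|)^p = 8.2930e-3·(0.103501)^2.0000 = 8.2930e-3·0.0107125 ≈ 8.884e-05.

8.9e-5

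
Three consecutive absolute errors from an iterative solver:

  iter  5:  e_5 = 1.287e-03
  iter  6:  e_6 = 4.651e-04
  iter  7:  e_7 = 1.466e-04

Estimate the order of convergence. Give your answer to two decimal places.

p ≈ ln(e_7/e_6) / ln(e_6/e_5)
  = ln(1.466e-04/4.651e-04) / ln(4.651e-04/1.287e-03)
  = ln(0.315201) / ln(0.361383)
  = -1.15454 / -1.01782 ≈ 1.13433

1.13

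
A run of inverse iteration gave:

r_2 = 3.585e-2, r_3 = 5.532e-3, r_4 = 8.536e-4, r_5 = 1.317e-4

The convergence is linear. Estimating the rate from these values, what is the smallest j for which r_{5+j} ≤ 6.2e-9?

Rate ρ ≈ r_5/r_4 = 1.317e-4/8.536e-4 = 0.1543.
After j more steps, r_{5+j} ≈ 1.317e-4·ρ^j; need ρ^j ≤ 6.2e-9/1.317e-4 = 4.70767e-05.
j ≥ ln(4.70767e-05)/ln(0.1543) = -9.9637/-1.86886 = 5.331.
So 6 more iterations are needed.

6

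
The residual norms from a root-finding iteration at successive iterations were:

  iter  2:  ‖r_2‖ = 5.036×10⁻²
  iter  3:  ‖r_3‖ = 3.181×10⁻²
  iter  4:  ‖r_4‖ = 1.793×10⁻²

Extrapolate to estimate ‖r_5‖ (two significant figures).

First estimate the order: p ≈ ln(‖r_4‖/‖r_3‖) / ln(‖r_3‖/‖r_2‖) = ln(1.793×10⁻²/3.181×10⁻²)/ln(3.181×10⁻²/5.036×10⁻²) = ln(0.563659)/ln(0.631652) ≈ 1.2479.
Then ‖r_5‖ ≈ ‖r_4‖·(‖r_4‖/‖r_3‖)^p = 1.793×10⁻²·(0.563659)^1.2479 = 1.793×10⁻²·0.488983 ≈ 0.008767.

8.8e-3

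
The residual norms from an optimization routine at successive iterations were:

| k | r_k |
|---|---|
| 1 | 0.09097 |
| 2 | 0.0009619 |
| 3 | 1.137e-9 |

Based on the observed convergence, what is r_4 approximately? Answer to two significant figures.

1.9e-27

First estimate the order: p ≈ ln(r_3/r_2) / ln(r_2/r_1) = ln(1.137e-9/0.0009619)/ln(0.0009619/0.09097) = ln(1.18204e-06)/ln(0.0105738) ≈ 3.0000.
Then r_4 ≈ r_3·(r_3/r_2)^p = 1.137e-9·(1.18204e-06)^3.0000 = 1.137e-9·1.65157e-18 ≈ 1.878e-27.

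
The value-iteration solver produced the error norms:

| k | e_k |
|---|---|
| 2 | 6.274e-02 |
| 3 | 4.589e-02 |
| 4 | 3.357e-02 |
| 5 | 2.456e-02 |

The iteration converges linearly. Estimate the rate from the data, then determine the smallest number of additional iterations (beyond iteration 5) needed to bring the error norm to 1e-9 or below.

55

Rate ρ ≈ e_5/e_4 = 2.456e-02/3.357e-02 = 0.7316.
After j more steps, e_{5+j} ≈ 2.456e-02·ρ^j; need ρ^j ≤ 1e-9/2.456e-02 = 4.07166e-08.
j ≥ ln(4.07166e-08)/ln(0.7316) = -17.0166/-0.31252 = 54.450.
So 55 more iterations are needed.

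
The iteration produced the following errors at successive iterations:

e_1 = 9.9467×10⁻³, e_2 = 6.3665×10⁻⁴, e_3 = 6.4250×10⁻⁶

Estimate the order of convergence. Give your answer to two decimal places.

p ≈ ln(e_3/e_2) / ln(e_2/e_1)
  = ln(6.4250×10⁻⁶/6.3665×10⁻⁴) / ln(6.3665×10⁻⁴/9.9467×10⁻³)
  = ln(0.0100919) / ln(0.0640062)
  = -4.59602 / -2.74878 ≈ 1.67202

1.67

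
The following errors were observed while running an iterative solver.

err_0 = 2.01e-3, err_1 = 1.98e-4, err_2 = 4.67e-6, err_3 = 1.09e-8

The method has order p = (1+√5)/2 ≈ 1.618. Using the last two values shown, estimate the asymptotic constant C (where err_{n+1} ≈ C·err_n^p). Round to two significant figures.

C ≈ err_3 / err_2^1.618
  = 1.09e-8 / (4.67e-6)^1.618
  = 1.09e-8 / 2.37113e-09 ≈ 4.597

4.6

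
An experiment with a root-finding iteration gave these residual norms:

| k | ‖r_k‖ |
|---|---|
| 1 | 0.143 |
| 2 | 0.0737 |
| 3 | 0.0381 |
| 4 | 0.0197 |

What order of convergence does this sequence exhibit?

Consecutive ratios: ‖r_4‖/‖r_3‖ = 0.0197/0.0381 = 0.51706, ‖r_3‖/‖r_2‖ = 0.0381/0.0737 = 0.516961.
p ≈ ln(0.51706)/ln(0.516961) = -0.6596/-0.6598 ≈ 1.00.
So the convergence is linear (order 1).

1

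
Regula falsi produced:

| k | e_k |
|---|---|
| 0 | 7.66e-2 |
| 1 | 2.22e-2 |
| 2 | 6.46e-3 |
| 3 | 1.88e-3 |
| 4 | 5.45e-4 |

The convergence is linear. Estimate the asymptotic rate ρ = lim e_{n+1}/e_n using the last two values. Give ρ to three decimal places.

0.290

ρ ≈ e_4/e_3 = 5.45e-4/1.88e-3 = 0.28989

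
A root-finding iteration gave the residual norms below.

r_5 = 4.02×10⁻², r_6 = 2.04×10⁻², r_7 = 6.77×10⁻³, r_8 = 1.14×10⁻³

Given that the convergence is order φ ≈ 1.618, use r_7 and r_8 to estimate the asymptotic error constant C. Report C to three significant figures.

3.69

C ≈ r_8 / r_7^1.618
  = 1.14×10⁻³ / (6.77×10⁻³)^1.618
  = 1.14×10⁻³ / 0.000308953 ≈ 3.6899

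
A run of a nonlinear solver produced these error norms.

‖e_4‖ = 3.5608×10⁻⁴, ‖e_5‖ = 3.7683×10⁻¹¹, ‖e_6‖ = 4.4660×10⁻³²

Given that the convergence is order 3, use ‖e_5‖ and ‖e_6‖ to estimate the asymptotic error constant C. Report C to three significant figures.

0.835

C ≈ ‖e_6‖ / ‖e_5‖^3
  = 4.4660×10⁻³² / (3.7683×10⁻¹¹)^3
  = 4.4660×10⁻³² / 5.35102e-32 ≈ 0.83461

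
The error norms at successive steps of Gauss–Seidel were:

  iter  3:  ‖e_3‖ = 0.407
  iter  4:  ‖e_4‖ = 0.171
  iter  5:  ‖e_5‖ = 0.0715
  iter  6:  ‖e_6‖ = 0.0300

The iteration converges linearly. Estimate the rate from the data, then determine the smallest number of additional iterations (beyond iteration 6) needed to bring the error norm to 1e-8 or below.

Rate ρ ≈ ‖e_6‖/‖e_5‖ = 0.0300/0.0715 = 0.4196.
After j more steps, ‖e_{6+j}‖ ≈ 0.0300·ρ^j; need ρ^j ≤ 1e-8/0.0300 = 3.33333e-07.
j ≥ ln(3.33333e-07)/ln(0.4196) = -14.9141/-0.86845 = 17.173.
So 18 more iterations are needed.

18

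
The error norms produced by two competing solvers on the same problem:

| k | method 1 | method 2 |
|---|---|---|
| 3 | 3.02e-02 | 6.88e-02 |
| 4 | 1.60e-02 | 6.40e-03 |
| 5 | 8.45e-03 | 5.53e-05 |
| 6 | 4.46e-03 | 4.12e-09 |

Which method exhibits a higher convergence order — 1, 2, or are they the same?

Method 1: p ≈ ln(4.46e-03/8.45e-03)/ln(8.45e-03/1.60e-02) ≈ 1.00.
Method 2: p ≈ ln(4.12e-09/5.53e-05)/ln(5.53e-05/6.40e-03) ≈ 2.00.
Method 2 has the higher order (≈2.0 vs ≈1.0).

2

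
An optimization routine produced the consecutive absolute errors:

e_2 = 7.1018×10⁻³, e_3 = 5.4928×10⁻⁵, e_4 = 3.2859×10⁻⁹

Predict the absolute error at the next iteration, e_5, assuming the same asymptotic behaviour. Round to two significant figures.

1.2e-17

First estimate the order: p ≈ ln(e_4/e_3) / ln(e_3/e_2) = ln(3.2859×10⁻⁹/5.4928×10⁻⁵)/ln(5.4928×10⁻⁵/7.1018×10⁻³) = ln(5.98219e-05)/ln(0.00773438) ≈ 2.0000.
Then e_5 ≈ e_4·(e_4/e_3)^p = 3.2859×10⁻⁹·(5.98219e-05)^2.0000 = 3.2859×10⁻⁹·3.57866e-09 ≈ 1.176e-17.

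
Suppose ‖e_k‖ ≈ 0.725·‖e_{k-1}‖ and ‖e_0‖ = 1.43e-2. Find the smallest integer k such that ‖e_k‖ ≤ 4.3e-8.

After k steps, ‖e_k‖ ≈ 1.43e-2·0.725^k.
Need 0.725^k ≤ 4.3e-8/1.43e-2 = 3.00699e-06.
k ≥ ln(3.00699e-06)/ln(0.725) = -12.7146/-0.32158 = 39.538.
Smallest integer k = 40.

40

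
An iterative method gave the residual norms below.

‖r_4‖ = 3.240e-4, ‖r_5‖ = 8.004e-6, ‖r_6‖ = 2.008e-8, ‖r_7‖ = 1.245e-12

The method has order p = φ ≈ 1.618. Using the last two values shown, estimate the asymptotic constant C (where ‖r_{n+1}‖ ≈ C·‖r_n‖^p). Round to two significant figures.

3.5

C ≈ ‖r_7‖ / ‖r_6‖^1.618
  = 1.245e-12 / (2.008e-8)^1.618
  = 1.245e-12 / 3.51457e-13 ≈ 3.5424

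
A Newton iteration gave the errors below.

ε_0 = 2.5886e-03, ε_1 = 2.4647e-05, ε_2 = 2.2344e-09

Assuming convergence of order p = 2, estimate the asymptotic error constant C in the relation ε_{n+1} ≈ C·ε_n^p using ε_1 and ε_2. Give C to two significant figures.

C ≈ ε_2 / ε_1^2
  = 2.2344e-09 / (2.4647e-05)^2
  = 2.2344e-09 / 6.07475e-10 ≈ 3.6782

3.7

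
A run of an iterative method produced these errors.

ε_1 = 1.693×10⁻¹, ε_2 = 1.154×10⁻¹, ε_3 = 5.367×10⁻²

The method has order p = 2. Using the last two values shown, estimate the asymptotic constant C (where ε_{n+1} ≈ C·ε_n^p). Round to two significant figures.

4.0

C ≈ ε_3 / ε_2^2
  = 5.367×10⁻² / (1.154×10⁻¹)^2
  = 5.367×10⁻² / 0.0133172 ≈ 4.0301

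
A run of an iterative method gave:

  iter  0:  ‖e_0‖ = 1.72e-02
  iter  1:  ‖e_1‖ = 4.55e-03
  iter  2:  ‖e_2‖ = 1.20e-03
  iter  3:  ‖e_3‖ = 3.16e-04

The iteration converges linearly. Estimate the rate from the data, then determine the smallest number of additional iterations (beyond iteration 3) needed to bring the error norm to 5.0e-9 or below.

9

Rate ρ ≈ ‖e_3‖/‖e_2‖ = 3.16e-04/1.20e-03 = 0.2633.
After j more steps, ‖e_{3+j}‖ ≈ 3.16e-04·ρ^j; need ρ^j ≤ 5.0e-9/3.16e-04 = 1.58228e-05.
j ≥ ln(1.58228e-05)/ln(0.2633) = -11.0541/-1.33446 = 8.284.
So 9 more iterations are needed.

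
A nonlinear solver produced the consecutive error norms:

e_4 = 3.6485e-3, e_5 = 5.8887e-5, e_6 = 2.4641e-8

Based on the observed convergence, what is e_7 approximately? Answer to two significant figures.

1.1e-14

First estimate the order: p ≈ ln(e_6/e_5) / ln(e_5/e_4) = ln(2.4641e-8/5.8887e-5)/ln(5.8887e-5/3.6485e-3) = ln(0.000418445)/ln(0.0161401) ≈ 1.8851.
Then e_7 ≈ e_6·(e_6/e_5)^p = 2.4641e-8·(0.000418445)^1.8851 = 2.4641e-8·4.28007e-07 ≈ 1.055e-14.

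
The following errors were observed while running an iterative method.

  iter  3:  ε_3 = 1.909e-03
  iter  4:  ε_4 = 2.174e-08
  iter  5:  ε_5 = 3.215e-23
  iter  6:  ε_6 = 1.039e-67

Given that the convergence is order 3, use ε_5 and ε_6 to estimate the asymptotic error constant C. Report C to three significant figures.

C ≈ ε_6 / ε_5^3
  = 1.039e-67 / (3.215e-23)^3
  = 1.039e-67 / 3.3231e-68 ≈ 3.1266

3.13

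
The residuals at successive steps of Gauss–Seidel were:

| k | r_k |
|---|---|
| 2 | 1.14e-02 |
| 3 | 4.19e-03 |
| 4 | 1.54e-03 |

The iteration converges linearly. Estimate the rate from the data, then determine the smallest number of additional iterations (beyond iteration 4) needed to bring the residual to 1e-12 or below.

Rate ρ ≈ r_4/r_3 = 1.54e-03/4.19e-03 = 0.3675.
After j more steps, r_{4+j} ≈ 1.54e-03·ρ^j; need ρ^j ≤ 1e-12/1.54e-03 = 6.49351e-10.
j ≥ ln(6.49351e-10)/ln(0.3675) = -21.1550/-1.00103 = 21.133.
So 22 more iterations are needed.

22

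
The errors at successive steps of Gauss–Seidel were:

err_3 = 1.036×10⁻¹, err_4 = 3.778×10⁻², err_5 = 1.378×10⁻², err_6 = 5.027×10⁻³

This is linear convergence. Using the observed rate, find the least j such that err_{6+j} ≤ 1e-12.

23

Rate ρ ≈ err_6/err_5 = 5.027×10⁻³/1.378×10⁻² = 0.3648.
After j more steps, err_{6+j} ≈ 5.027×10⁻³·ρ^j; need ρ^j ≤ 1e-12/5.027×10⁻³ = 1.98926e-10.
j ≥ ln(1.98926e-10)/ln(0.3648) = -22.3381/-1.00841 = 22.152.
So 23 more iterations are needed.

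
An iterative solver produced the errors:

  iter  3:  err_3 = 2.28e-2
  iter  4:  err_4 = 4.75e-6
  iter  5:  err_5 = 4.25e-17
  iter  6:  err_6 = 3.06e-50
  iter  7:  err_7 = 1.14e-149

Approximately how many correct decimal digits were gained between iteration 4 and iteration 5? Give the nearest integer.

11

Digits gained ≈ log₁₀(err_4/err_5) = log₁₀(4.75e-6/4.25e-17) = log₁₀(1.11765e+11) ≈ 11.048.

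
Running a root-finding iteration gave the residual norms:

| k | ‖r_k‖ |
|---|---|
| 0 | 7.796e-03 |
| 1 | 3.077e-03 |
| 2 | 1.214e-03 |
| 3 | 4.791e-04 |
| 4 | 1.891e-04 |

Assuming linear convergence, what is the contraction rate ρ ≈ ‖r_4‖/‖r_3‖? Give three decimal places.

0.395

ρ ≈ ‖r_4‖/‖r_3‖ = 1.891e-04/4.791e-04 = 0.39470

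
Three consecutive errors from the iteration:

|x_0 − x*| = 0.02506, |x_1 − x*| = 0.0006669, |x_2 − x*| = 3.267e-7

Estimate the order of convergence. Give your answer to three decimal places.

2.102

p ≈ ln(|x_2 − x*|/|x_1 − x*|) / ln(|x_1 − x*|/|x_0 − x*|)
  = ln(3.267e-7/0.0006669) / ln(0.0006669/0.02506)
  = ln(0.000489879) / ln(0.0266121)
  = -7.621352 / -3.626389 ≈ 2.101637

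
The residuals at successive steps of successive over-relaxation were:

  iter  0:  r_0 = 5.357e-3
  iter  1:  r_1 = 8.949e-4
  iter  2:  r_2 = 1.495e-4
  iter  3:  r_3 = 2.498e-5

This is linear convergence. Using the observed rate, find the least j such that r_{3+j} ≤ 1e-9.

6

Rate ρ ≈ r_3/r_2 = 2.498e-5/1.495e-4 = 0.1671.
After j more steps, r_{3+j} ≈ 2.498e-5·ρ^j; need ρ^j ≤ 1e-9/2.498e-5 = 4.0032e-05.
j ≥ ln(4.0032e-05)/ln(0.1671) = -10.1258/-1.78916 = 5.660.
So 6 more iterations are needed.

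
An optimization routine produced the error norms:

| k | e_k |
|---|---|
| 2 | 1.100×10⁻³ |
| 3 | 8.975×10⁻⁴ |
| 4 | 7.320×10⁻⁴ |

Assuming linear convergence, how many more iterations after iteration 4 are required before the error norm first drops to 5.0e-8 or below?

48

Rate ρ ≈ e_4/e_3 = 7.320×10⁻⁴/8.975×10⁻⁴ = 0.8156.
After j more steps, e_{4+j} ≈ 7.320×10⁻⁴·ρ^j; need ρ^j ≤ 5.0e-8/7.320×10⁻⁴ = 6.8306e-05.
j ≥ ln(6.8306e-05)/ln(0.8156) = -9.5915/-0.20383 = 47.056.
So 48 more iterations are needed.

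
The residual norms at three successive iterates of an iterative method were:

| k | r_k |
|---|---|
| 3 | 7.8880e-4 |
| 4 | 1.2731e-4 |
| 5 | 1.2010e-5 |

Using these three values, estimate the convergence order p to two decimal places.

p ≈ ln(r_5/r_4) / ln(r_4/r_3)
  = ln(1.2010e-5/1.2731e-4) / ln(1.2731e-4/7.8880e-4)
  = ln(0.0943367) / ln(0.161397)
  = -2.36088 / -1.82389 ≈ 1.29442

1.29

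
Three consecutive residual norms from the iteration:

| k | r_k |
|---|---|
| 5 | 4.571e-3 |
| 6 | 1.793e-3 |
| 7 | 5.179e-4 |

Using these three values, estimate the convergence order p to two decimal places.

p ≈ ln(r_7/r_6) / ln(r_6/r_5)
  = ln(5.179e-4/1.793e-3) / ln(1.793e-3/4.571e-3)
  = ln(0.288846) / ln(0.392256)
  = -1.24186 / -0.93584 ≈ 1.32700

1.33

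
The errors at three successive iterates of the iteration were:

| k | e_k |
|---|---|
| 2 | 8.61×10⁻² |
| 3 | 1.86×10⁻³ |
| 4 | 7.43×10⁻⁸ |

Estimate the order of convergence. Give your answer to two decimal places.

2.64

p ≈ ln(e_4/e_3) / ln(e_3/e_2)
  = ln(7.43×10⁻⁸/1.86×10⁻³) / ln(1.86×10⁻³/8.61×10⁻²)
  = ln(3.99462e-05) / ln(0.0216028)
  = -10.12798 / -3.83493 ≈ 2.64098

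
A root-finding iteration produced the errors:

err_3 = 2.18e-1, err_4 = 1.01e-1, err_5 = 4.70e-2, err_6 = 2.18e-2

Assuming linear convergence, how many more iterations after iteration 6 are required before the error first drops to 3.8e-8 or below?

Rate ρ ≈ err_6/err_5 = 2.18e-2/4.70e-2 = 0.4638.
After j more steps, err_{6+j} ≈ 2.18e-2·ρ^j; need ρ^j ≤ 3.8e-8/2.18e-2 = 1.74312e-06.
j ≥ ln(1.74312e-06)/ln(0.4638) = -13.2598/-0.76830 = 17.259.
So 18 more iterations are needed.

18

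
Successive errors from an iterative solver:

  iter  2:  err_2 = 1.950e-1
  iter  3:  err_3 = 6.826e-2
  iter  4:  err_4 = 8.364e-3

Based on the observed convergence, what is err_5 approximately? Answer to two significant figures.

1.3e-4

First estimate the order: p ≈ ln(err_4/err_3) / ln(err_3/err_2) = ln(8.364e-3/6.826e-2)/ln(6.826e-2/1.950e-1) = ln(0.122531)/ln(0.350051) ≈ 2.0000.
Then err_5 ≈ err_4·(err_4/err_3)^p = 8.364e-3·(0.122531)^2.0000 = 8.364e-3·0.0150138 ≈ 0.0001256.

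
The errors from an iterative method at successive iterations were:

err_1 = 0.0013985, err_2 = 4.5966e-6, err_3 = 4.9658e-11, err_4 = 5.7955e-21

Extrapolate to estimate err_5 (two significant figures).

7.9e-41

First estimate the order: p ≈ ln(err_4/err_3) / ln(err_3/err_2) = ln(5.7955e-21/4.9658e-11)/ln(4.9658e-11/4.5966e-6) = ln(1.16708e-10)/ln(1.08032e-05) ≈ 2.0000.
Then err_5 ≈ err_4·(err_4/err_3)^p = 5.7955e-21·(1.16708e-10)^2.0000 = 5.7955e-21·1.36208e-20 ≈ 7.894e-41.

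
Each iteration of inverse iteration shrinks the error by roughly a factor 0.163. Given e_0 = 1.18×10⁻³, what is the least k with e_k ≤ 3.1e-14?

14

After k steps, e_k ≈ 1.18×10⁻³·0.163^k.
Need 0.163^k ≤ 3.1e-14/1.18×10⁻³ = 2.62712e-11.
k ≥ ln(2.62712e-11)/ln(0.163) = -24.3625/-1.81401 = 13.430.
Smallest integer k = 14.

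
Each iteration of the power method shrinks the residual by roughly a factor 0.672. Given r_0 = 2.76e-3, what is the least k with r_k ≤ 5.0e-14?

After k steps, r_k ≈ 2.76e-3·0.672^k.
Need 0.672^k ≤ 5.0e-14/2.76e-3 = 1.81159e-11.
k ≥ ln(1.81159e-11)/ln(0.672) = -24.7342/-0.39750 = 62.224.
Smallest integer k = 63.

63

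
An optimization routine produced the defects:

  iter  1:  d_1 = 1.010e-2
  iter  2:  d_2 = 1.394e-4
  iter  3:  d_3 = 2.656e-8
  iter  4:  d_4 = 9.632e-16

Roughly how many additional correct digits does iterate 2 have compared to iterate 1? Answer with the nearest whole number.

2

Digits gained ≈ log₁₀(d_1/d_2) = log₁₀(1.010e-2/1.394e-4) = log₁₀(72.4534) ≈ 1.860.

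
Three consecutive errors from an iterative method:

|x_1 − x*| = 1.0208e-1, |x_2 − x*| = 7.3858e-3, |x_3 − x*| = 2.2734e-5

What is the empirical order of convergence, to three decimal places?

p ≈ ln(|x_3 − x*|/|x_2 − x*|) / ln(|x_2 − x*|/|x_1 − x*|)
  = ln(2.2734e-5/7.3858e-3) / ln(7.3858e-3/1.0208e-1)
  = ln(0.00307807) / ln(0.0723531)
  = -5.783453 / -2.626197 ≈ 2.202216

2.202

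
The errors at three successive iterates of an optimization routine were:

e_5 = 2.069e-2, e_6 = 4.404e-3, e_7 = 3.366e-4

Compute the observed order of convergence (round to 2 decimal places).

p ≈ ln(e_7/e_6) / ln(e_6/e_5)
  = ln(3.366e-4/4.404e-3) / ln(4.404e-3/2.069e-2)
  = ln(0.0764305) / ln(0.212856)
  = -2.57137 / -1.54714 ≈ 1.66202

1.66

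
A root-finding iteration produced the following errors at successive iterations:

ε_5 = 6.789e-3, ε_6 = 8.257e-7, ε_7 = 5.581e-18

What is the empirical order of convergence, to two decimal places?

2.85

p ≈ ln(ε_7/ε_6) / ln(ε_6/ε_5)
  = ln(5.581e-18/8.257e-7) / ln(8.257e-7/6.789e-3)
  = ln(6.75911e-12) / ln(0.000121623)
  = -25.72013 / -9.01458 ≈ 2.85317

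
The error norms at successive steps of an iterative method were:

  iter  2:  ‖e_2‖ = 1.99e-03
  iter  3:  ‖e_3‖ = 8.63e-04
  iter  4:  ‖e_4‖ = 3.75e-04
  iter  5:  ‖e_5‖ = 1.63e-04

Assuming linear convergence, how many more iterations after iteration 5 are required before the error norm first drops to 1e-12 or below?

Rate ρ ≈ ‖e_5‖/‖e_4‖ = 1.63e-04/3.75e-04 = 0.4347.
After j more steps, ‖e_{5+j}‖ ≈ 1.63e-04·ρ^j; need ρ^j ≤ 1e-12/1.63e-04 = 6.13497e-09.
j ≥ ln(6.13497e-09)/ln(0.4347) = -18.9093/-0.83310 = 22.698.
So 23 more iterations are needed.

23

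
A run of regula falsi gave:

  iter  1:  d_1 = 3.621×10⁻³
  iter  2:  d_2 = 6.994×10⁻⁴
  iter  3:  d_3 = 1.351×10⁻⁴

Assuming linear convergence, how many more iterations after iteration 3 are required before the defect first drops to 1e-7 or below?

5

Rate ρ ≈ d_3/d_2 = 1.351×10⁻⁴/6.994×10⁻⁴ = 0.1932.
After j more steps, d_{3+j} ≈ 1.351×10⁻⁴·ρ^j; need ρ^j ≤ 1e-7/1.351×10⁻⁴ = 0.000740192.
j ≥ ln(0.000740192)/ln(0.1932) = -7.2086/-1.64403 = 4.385.
So 5 more iterations are needed.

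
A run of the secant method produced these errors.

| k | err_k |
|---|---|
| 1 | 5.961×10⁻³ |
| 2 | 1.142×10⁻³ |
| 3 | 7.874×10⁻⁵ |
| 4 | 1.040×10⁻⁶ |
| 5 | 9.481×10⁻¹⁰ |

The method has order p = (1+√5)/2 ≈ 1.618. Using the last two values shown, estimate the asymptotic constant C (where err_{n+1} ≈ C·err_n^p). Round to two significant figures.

4.5

C ≈ err_5 / err_4^1.618
  = 9.481×10⁻¹⁰ / (1.040×10⁻⁶)^1.618
  = 9.481×10⁻¹⁰ / 2.08718e-10 ≈ 4.5425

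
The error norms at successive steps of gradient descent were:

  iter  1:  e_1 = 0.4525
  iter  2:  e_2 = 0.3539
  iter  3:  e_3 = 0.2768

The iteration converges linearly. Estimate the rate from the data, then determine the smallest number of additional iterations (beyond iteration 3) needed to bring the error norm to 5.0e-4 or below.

26

Rate ρ ≈ e_3/e_2 = 0.2768/0.3539 = 0.7821.
After j more steps, e_{3+j} ≈ 0.2768·ρ^j; need ρ^j ≤ 5.0e-4/0.2768 = 0.00180636.
j ≥ ln(0.00180636)/ln(0.7821) = -6.3164/-0.24577 = 25.700.
So 26 more iterations are needed.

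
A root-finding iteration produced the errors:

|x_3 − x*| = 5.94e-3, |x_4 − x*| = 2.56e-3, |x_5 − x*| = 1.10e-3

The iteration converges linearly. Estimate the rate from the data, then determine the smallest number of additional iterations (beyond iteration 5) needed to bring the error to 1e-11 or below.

22

Rate ρ ≈ |x_5 − x*|/|x_4 − x*| = 1.10e-3/2.56e-3 = 0.4297.
After j more steps, |x_{5+j} − x*| ≈ 1.10e-3·ρ^j; need ρ^j ≤ 1e-11/1.10e-3 = 9.09091e-09.
j ≥ ln(9.09091e-09)/ln(0.4297) = -18.5160/-0.84467 = 21.921.
So 22 more iterations are needed.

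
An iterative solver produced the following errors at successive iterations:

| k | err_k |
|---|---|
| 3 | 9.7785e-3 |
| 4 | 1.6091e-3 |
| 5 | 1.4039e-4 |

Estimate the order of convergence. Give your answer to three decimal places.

p ≈ ln(err_5/err_4) / ln(err_4/err_3)
  = ln(1.4039e-4/1.6091e-3) / ln(1.6091e-3/9.7785e-3)
  = ln(0.0872475) / ln(0.164555)
  = -2.439006 / -1.804510 ≈ 1.351617

1.352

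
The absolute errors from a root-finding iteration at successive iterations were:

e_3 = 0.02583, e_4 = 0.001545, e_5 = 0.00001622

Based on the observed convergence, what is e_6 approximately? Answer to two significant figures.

First estimate the order: p ≈ ln(e_5/e_4) / ln(e_4/e_3) = ln(0.00001622/0.001545)/ln(0.001545/0.02583) = ln(0.0104984)/ln(0.0598142) ≈ 1.6178.
Then e_6 ≈ e_5·(e_5/e_4)^p = 0.00001622·(0.0104984)^1.6178 = 0.00001622·0.000628888 ≈ 1.02e-08.

1.0e-8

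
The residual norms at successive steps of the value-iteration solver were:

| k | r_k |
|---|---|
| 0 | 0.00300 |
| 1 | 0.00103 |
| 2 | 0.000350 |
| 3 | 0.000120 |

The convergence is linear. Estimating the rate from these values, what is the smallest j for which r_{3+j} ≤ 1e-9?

11

Rate ρ ≈ r_3/r_2 = 0.000120/0.000350 = 0.3429.
After j more steps, r_{3+j} ≈ 0.000120·ρ^j; need ρ^j ≤ 1e-9/0.000120 = 8.33333e-06.
j ≥ ln(8.33333e-06)/ln(0.3429) = -11.6952/-1.07032 = 10.927.
So 11 more iterations are needed.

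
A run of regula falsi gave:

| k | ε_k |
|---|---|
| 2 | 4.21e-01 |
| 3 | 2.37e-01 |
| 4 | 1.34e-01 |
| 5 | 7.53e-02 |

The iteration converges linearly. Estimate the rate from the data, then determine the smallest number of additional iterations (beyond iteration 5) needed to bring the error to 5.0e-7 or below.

Rate ρ ≈ ε_5/ε_4 = 7.53e-02/1.34e-01 = 0.5619.
After j more steps, ε_{5+j} ≈ 7.53e-02·ρ^j; need ρ^j ≤ 5.0e-7/7.53e-02 = 6.64011e-06.
j ≥ ln(6.64011e-06)/ln(0.5619) = -11.9224/-0.57643 = 20.683.
So 21 more iterations are needed.

21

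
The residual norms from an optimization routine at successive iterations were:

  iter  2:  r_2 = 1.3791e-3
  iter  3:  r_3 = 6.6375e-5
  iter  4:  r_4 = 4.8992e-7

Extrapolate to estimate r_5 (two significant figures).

1.7e-10

First estimate the order: p ≈ ln(r_4/r_3) / ln(r_3/r_2) = ln(4.8992e-7/6.6375e-5)/ln(6.6375e-5/1.3791e-3) = ln(0.00738109)/ln(0.0481292) ≈ 1.6180.
Then r_5 ≈ r_4·(r_4/r_3)^p = 4.8992e-7·(0.00738109)^1.6180 = 4.8992e-7·0.000355319 ≈ 1.741e-10.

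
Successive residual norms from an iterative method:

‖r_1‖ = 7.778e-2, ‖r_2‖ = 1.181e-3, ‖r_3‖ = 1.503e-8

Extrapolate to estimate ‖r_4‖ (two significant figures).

First estimate the order: p ≈ ln(‖r_3‖/‖r_2‖) / ln(‖r_2‖/‖r_1‖) = ln(1.503e-8/1.181e-3)/ln(1.181e-3/7.778e-2) = ln(1.27265e-05)/ln(0.0151839) ≈ 2.6918.
Then ‖r_4‖ ≈ ‖r_3‖·(‖r_3‖/‖r_2‖)^p = 1.503e-8·(1.27265e-05)^2.6918 = 1.503e-8·6.65052e-14 ≈ 9.996e-22.

1.0e-21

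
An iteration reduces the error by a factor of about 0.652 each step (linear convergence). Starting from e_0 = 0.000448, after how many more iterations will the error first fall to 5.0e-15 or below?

59

After k steps, e_k ≈ 0.000448·0.652^k.
Need 0.652^k ≤ 5.0e-15/0.000448 = 1.11607e-11.
k ≥ ln(1.11607e-11)/ln(0.652) = -25.2186/-0.42771 = 58.962.
Smallest integer k = 59.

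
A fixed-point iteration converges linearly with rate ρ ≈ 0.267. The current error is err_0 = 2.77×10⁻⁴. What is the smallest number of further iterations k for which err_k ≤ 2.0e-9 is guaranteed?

9

After k steps, err_k ≈ 2.77×10⁻⁴·0.267^k.
Need 0.267^k ≤ 2.0e-9/2.77×10⁻⁴ = 7.22022e-06.
k ≥ ln(7.22022e-06)/ln(0.267) = -11.8386/-1.32051 = 8.965.
Smallest integer k = 9.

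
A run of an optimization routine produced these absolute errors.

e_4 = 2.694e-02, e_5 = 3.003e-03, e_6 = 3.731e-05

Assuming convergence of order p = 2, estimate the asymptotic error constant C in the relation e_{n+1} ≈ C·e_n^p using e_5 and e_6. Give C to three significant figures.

4.14

C ≈ e_6 / e_5^2
  = 3.731e-05 / (3.003e-03)^2
  = 3.731e-05 / 9.01801e-06 ≈ 4.1373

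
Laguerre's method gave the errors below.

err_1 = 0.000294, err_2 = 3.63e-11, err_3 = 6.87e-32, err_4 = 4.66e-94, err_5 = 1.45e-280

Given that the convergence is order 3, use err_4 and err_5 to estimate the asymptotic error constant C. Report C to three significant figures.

1.43

C ≈ err_5 / err_4^3
  = 1.45e-280 / (4.66e-94)^3
  = 1.45e-280 / 1.01195e-280 ≈ 1.4329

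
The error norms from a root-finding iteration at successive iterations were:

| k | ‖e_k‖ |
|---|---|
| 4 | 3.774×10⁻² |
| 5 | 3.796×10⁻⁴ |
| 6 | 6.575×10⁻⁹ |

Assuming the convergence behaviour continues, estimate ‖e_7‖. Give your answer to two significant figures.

2.9e-20

First estimate the order: p ≈ ln(‖e_6‖/‖e_5‖) / ln(‖e_5‖/‖e_4‖) = ln(6.575×10⁻⁹/3.796×10⁻⁴)/ln(3.796×10⁻⁴/3.774×10⁻²) = ln(1.73209e-05)/ln(0.0100583) ≈ 2.3837.
Then ‖e_7‖ ≈ ‖e_6‖·(‖e_6‖/‖e_5‖)^p = 6.575×10⁻⁹·(1.73209e-05)^2.3837 = 6.575×10⁻⁹·4.46869e-12 ≈ 2.938e-20.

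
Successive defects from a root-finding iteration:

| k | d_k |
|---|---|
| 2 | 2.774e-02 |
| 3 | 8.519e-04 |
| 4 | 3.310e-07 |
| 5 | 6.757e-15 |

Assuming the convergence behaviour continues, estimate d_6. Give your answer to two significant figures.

3.1e-32

First estimate the order: p ≈ ln(d_5/d_4) / ln(d_4/d_3) = ln(6.757e-15/3.310e-07)/ln(3.310e-07/8.519e-04) = ln(2.04139e-08)/ln(0.000388543) ≈ 2.2548.
Then d_6 ≈ d_5·(d_5/d_4)^p = 6.757e-15·(2.04139e-08)^2.2548 = 6.757e-15·4.57532e-18 ≈ 3.092e-32.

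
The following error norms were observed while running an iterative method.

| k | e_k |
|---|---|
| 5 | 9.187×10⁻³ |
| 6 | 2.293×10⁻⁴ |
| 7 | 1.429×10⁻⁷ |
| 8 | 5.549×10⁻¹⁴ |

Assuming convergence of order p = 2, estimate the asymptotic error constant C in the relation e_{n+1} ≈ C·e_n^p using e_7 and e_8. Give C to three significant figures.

2.72

C ≈ e_8 / e_7^2
  = 5.549×10⁻¹⁴ / (1.429×10⁻⁷)^2
  = 5.549×10⁻¹⁴ / 2.04204e-14 ≈ 2.7174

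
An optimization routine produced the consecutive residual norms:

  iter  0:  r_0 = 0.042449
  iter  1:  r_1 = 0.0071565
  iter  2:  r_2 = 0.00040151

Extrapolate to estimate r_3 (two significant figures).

First estimate the order: p ≈ ln(r_2/r_1) / ln(r_1/r_0) = ln(0.00040151/0.0071565)/ln(0.0071565/0.042449) = ln(0.0561042)/ln(0.168591) ≈ 1.6180.
Then r_3 ≈ r_2·(r_2/r_1)^p = 0.00040151·(0.0561042)^1.6180 = 0.00040151·0.00945964 ≈ 3.798e-06.

3.8e-6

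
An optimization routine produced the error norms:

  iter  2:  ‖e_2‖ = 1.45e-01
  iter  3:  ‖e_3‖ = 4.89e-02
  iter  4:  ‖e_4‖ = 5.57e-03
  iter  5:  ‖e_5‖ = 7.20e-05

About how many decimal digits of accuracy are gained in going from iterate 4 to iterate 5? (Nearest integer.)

Digits gained ≈ log₁₀(‖e_4‖/‖e_5‖) = log₁₀(5.57e-03/7.20e-05) = log₁₀(77.3611) ≈ 1.889.

2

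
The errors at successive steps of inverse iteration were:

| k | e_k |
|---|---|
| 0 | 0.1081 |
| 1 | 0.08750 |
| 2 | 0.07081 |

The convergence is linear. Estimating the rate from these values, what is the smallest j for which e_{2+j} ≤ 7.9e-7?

Rate ρ ≈ e_2/e_1 = 0.07081/0.08750 = 0.8093.
After j more steps, e_{2+j} ≈ 0.07081·ρ^j; need ρ^j ≤ 7.9e-7/0.07081 = 1.11566e-05.
j ≥ ln(1.11566e-05)/ln(0.8093) = -11.4035/-0.21159 = 53.894.
So 54 more iterations are needed.

54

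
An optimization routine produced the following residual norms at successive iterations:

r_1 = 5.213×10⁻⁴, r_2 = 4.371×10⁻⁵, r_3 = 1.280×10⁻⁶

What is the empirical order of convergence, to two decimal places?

p ≈ ln(r_3/r_2) / ln(r_2/r_1)
  = ln(1.280×10⁻⁶/4.371×10⁻⁵) / ln(4.371×10⁻⁵/5.213×10⁻⁴)
  = ln(0.0292839) / ln(0.0838481)
  = -3.53072 / -2.47875 ≈ 1.42440

1.42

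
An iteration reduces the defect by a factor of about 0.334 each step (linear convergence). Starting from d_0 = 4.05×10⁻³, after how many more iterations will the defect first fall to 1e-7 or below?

After k steps, d_k ≈ 4.05×10⁻³·0.334^k.
Need 0.334^k ≤ 1e-7/4.05×10⁻³ = 2.46914e-05.
k ≥ ln(2.46914e-05)/ln(0.334) = -10.6091/-1.09661 = 9.674.
Smallest integer k = 10.

10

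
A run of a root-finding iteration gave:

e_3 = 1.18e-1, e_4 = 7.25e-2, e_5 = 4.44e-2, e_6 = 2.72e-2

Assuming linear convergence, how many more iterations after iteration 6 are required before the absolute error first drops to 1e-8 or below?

Rate ρ ≈ e_6/e_5 = 2.72e-2/4.44e-2 = 0.6126.
After j more steps, e_{6+j} ≈ 2.72e-2·ρ^j; need ρ^j ≤ 1e-8/2.72e-2 = 3.67647e-07.
j ≥ ln(3.67647e-07)/ln(0.6126) = -14.8161/-0.49004 = 30.234.
So 31 more iterations are needed.

31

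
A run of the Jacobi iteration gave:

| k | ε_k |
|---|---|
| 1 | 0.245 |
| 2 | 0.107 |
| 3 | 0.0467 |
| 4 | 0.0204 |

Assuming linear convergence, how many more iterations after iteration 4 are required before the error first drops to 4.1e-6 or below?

11

Rate ρ ≈ ε_4/ε_3 = 0.0204/0.0467 = 0.4368.
After j more steps, ε_{4+j} ≈ 0.0204·ρ^j; need ρ^j ≤ 4.1e-6/0.0204 = 0.00020098.
j ≥ ln(0.00020098)/ln(0.4368) = -8.5123/-0.82828 = 10.277.
So 11 more iterations are needed.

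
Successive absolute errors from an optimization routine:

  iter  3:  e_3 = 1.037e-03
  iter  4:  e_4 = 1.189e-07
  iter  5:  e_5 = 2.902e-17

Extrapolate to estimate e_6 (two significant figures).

1.0e-40

First estimate the order: p ≈ ln(e_5/e_4) / ln(e_4/e_3) = ln(2.902e-17/1.189e-07)/ln(1.189e-07/1.037e-03) = ln(2.44071e-10)/ln(0.000114658) ≈ 2.4393.
Then e_6 ≈ e_5·(e_5/e_4)^p = 2.902e-17·(2.44071e-10)^2.4393 = 2.902e-17·3.56671e-24 ≈ 1.035e-40.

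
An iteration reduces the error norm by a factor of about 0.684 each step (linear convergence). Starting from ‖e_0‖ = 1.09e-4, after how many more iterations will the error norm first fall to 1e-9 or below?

31

After k steps, ‖e_k‖ ≈ 1.09e-4·0.684^k.
Need 0.684^k ≤ 1e-9/1.09e-4 = 9.17431e-06.
k ≥ ln(9.17431e-06)/ln(0.684) = -11.5991/-0.37980 = 30.540.
Smallest integer k = 31.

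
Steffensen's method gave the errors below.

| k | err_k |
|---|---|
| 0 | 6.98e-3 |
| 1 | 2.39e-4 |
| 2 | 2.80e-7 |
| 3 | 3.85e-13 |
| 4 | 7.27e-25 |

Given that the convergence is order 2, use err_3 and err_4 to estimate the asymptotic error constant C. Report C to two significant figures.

C ≈ err_4 / err_3^2
  = 7.27e-25 / (3.85e-13)^2
  = 7.27e-25 / 1.48225e-25 ≈ 4.9047

4.9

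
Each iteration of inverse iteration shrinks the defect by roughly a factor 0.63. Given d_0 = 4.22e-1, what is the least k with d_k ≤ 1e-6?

After k steps, d_k ≈ 4.22e-1·0.63^k.
Need 0.63^k ≤ 1e-6/4.22e-1 = 2.36967e-06.
k ≥ ln(2.36967e-06)/ln(0.63) = -12.9528/-0.46204 = 28.034.
Smallest integer k = 29.

29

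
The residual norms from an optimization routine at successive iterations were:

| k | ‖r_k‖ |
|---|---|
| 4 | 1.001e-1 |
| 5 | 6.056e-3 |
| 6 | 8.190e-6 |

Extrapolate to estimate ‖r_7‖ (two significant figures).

First estimate the order: p ≈ ln(‖r_6‖/‖r_5‖) / ln(‖r_5‖/‖r_4‖) = ln(8.190e-6/6.056e-3)/ln(6.056e-3/1.001e-1) = ln(0.00135238)/ln(0.0604995) ≈ 2.3549.
Then ‖r_7‖ ≈ ‖r_6‖·(‖r_6‖/‖r_5‖)^p = 8.190e-6·(0.00135238)^2.3549 = 8.190e-6·1.75398e-07 ≈ 1.437e-12.

1.4e-12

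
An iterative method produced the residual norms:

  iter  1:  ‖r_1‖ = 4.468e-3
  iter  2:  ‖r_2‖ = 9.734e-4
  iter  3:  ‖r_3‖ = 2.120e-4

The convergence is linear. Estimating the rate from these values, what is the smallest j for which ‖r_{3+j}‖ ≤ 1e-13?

15

Rate ρ ≈ ‖r_3‖/‖r_2‖ = 2.120e-4/9.734e-4 = 0.2178.
After j more steps, ‖r_{3+j}‖ ≈ 2.120e-4·ρ^j; need ρ^j ≤ 1e-13/2.120e-4 = 4.71698e-10.
j ≥ ln(4.71698e-10)/ln(0.2178) = -21.4747/-1.52418 = 14.089.
So 15 more iterations are needed.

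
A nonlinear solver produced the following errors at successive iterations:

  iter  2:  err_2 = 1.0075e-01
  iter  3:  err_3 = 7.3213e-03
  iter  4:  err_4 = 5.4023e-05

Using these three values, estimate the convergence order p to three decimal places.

p ≈ ln(err_4/err_3) / ln(err_3/err_2)
  = ln(5.4023e-05/7.3213e-03) / ln(7.3213e-03/1.0075e-01)
  = ln(0.00737888) / ln(0.072668)
  = -4.909133 / -2.621854 ≈ 1.872390

1.872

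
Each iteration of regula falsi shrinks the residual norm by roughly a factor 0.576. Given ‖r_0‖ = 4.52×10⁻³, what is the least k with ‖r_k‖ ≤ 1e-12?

41

After k steps, ‖r_k‖ ≈ 4.52×10⁻³·0.576^k.
Need 0.576^k ≤ 1e-12/4.52×10⁻³ = 2.21239e-10.
k ≥ ln(2.21239e-10)/ln(0.576) = -22.2318/-0.55165 = 40.301.
Smallest integer k = 41.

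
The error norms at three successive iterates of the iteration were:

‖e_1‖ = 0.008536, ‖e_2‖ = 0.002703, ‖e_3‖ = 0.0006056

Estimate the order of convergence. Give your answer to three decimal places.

p ≈ ln(‖e_3‖/‖e_2‖) / ln(‖e_2‖/‖e_1‖)
  = ln(0.0006056/0.002703) / ln(0.002703/0.008536)
  = ln(0.224047) / ln(0.316659)
  = -1.495899 / -1.149930 ≈ 1.300861

1.301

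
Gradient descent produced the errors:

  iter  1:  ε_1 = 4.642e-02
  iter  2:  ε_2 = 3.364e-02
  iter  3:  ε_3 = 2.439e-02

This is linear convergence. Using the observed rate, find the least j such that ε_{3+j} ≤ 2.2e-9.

51

Rate ρ ≈ ε_3/ε_2 = 2.439e-02/3.364e-02 = 0.7250.
After j more steps, ε_{3+j} ≈ 2.439e-02·ρ^j; need ρ^j ≤ 2.2e-9/2.439e-02 = 9.02009e-08.
j ≥ ln(9.02009e-08)/ln(0.7250) = -16.2212/-0.32158 = 50.442.
So 51 more iterations are needed.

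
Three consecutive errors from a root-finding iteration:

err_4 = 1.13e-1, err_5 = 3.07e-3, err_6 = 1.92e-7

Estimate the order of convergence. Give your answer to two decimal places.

p ≈ ln(err_6/err_5) / ln(err_5/err_4)
  = ln(1.92e-7/3.07e-3) / ln(3.07e-3/1.13e-1)
  = ln(6.25407e-05) / ln(0.0271681)
  = -9.67969 / -3.60571 ≈ 2.68454

2.68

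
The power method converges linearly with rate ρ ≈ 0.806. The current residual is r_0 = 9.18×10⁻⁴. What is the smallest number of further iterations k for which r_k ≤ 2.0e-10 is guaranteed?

After k steps, r_k ≈ 9.18×10⁻⁴·0.806^k.
Need 0.806^k ≤ 2.0e-10/9.18×10⁻⁴ = 2.17865e-07.
k ≥ ln(2.17865e-07)/ln(0.806) = -15.3394/-0.21567 = 71.124.
Smallest integer k = 72.

72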